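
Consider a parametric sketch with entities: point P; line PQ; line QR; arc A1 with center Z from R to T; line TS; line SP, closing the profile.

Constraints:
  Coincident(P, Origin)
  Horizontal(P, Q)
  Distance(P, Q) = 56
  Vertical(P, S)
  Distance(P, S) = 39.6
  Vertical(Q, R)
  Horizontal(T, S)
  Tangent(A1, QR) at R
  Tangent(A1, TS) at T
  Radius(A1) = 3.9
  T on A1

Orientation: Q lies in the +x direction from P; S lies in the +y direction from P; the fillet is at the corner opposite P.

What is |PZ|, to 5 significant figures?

63.158

P and S share the same x with |PS| = 39.6 and S on the +y side, so S = (0.0000, 39.600). The virtual corner opposite P is at (56.000, 39.600). The tangent condition forces ZR to be normal to QR and the tangent condition forces ZT to be normal to TS, with radius 3.9, so the center Z sits 3.9 in from both sides at Z = (52.100, 35.700). Then |PZ| = |Z − P| = 63.158.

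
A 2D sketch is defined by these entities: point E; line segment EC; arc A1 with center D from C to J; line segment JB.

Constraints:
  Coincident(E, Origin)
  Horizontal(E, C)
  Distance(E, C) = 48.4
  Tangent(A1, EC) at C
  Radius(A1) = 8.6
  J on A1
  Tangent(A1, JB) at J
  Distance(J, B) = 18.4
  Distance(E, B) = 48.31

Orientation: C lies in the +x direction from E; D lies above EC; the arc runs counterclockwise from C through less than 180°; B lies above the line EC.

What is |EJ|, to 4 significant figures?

56.07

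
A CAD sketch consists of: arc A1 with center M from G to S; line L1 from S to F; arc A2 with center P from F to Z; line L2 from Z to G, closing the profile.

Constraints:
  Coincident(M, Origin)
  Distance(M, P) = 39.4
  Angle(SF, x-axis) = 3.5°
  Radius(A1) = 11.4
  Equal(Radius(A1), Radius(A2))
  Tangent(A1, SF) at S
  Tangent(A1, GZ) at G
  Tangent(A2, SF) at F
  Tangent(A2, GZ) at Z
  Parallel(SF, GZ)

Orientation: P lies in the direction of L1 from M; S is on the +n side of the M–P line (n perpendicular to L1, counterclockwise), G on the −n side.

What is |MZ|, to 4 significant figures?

41.02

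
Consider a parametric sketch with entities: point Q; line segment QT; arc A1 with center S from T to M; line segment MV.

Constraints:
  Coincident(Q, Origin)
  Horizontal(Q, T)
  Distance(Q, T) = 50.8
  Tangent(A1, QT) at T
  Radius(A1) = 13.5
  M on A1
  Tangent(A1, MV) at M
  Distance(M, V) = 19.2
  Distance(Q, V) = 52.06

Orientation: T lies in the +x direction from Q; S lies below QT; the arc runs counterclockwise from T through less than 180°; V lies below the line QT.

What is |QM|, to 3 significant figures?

40.2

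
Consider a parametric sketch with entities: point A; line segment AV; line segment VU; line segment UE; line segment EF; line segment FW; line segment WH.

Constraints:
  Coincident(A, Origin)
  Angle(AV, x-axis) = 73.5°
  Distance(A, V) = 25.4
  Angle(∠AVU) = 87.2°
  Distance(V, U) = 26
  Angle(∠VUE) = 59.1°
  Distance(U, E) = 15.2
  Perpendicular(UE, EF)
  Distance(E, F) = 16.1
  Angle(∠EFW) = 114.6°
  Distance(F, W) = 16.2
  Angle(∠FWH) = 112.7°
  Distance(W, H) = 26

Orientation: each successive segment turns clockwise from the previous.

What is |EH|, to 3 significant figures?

34.2

A is at the origin; AV runs at 73.5° with length 25.4, so V = (7.21, 24.4). ∠AVU = 87.2° gives VU at -19.3° from the x-axis; with |VU| = 26.0, U = (31.8, 15.8). ∠VUE = 59.1° gives UE at -140° from the x-axis; with |UE| = 15.2, E = (20.1, 6.03). UE is perpendicular to EF, so EF runs at 130°; with |EF| = 16.1, F = (9.77, 18.4). ∠EFW = 114.6° gives FW at 64.4° from the x-axis; with |FW| = 16.2, W = (16.8, 33.0). ∠FWH = 112.7° gives WH at -2.90° from the x-axis; with |WH| = 26.0, H = (42.7, 31.7). Then |EH| = |H − E| = 34.2.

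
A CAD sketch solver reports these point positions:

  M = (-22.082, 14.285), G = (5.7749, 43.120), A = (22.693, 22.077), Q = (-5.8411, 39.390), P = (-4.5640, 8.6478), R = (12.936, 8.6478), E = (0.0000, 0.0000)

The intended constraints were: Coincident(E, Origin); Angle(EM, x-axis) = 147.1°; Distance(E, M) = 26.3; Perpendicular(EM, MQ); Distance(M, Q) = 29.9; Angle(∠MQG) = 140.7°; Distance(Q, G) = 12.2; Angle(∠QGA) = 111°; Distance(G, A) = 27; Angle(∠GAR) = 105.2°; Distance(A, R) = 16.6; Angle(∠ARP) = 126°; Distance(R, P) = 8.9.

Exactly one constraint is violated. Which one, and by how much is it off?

Distance(R, P) = 8.9 — off by 8.60.

E = (0.00, 0.00) ✓; EM at 147.1° ✓; |EM| = 26.30 ✓; ∠(EM, MQ) = 90.00° ✓; |MQ| = 29.90 ✓; ∠MQG = 140.7° ✓; |QG| = 12.20 ✓; ∠QGA = 111.0° ✓; |GA| = 27.00 ✓; ∠GAR = 105.2° ✓; |AR| = 16.60 ✓; ∠ARP = 126.0° ✓; |RP| = 17.50 ✗.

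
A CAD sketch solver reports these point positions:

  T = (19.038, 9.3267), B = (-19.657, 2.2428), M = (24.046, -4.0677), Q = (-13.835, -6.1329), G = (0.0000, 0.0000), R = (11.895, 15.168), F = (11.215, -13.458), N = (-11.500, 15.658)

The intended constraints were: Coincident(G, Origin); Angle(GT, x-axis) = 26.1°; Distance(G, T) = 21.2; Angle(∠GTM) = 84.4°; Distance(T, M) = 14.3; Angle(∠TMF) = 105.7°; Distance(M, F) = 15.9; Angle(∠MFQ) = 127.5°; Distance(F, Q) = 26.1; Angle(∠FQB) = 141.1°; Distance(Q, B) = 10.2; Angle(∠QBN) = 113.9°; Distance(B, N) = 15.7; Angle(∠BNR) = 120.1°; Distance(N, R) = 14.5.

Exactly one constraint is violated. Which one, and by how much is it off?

Distance(N, R) = 14.5 — off by 8.90.

G = (0.00, 0.00) ✓; GT at 26.10° ✓; |GT| = 21.20 ✓; ∠GTM = 84.40° ✓; |TM| = 14.30 ✓; ∠TMF = 105.7° ✓; |MF| = 15.90 ✓; ∠MFQ = 127.5° ✓; |FQ| = 26.10 ✓; ∠FQB = 141.1° ✓; |QB| = 10.20 ✓; ∠QBN = 113.9° ✓; |BN| = 15.70 ✓; ∠BNR = 120.1° ✓; |NR| = 23.40 ✗.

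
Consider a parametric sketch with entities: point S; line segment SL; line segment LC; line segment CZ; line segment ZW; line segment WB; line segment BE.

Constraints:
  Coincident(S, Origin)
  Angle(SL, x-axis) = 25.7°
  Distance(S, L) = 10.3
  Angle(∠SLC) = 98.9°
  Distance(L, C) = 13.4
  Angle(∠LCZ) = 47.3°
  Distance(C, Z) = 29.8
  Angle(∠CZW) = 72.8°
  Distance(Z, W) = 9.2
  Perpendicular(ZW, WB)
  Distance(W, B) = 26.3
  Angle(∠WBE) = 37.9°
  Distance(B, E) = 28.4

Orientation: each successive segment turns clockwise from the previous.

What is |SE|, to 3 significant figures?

17.1

S is at the origin; SL runs at 25.7° with length 10.3, so L = (9.28, 4.47). ∠SLC = 98.9° gives LC at -55.4° from the x-axis; with |LC| = 13.4, C = (16.9, -6.56). ∠LCZ = 47.3° gives CZ at 172° from the x-axis; with |CZ| = 29.8, Z = (-12.6, -2.36). ∠CZW = 72.8° gives ZW at 64.7° from the x-axis; with |ZW| = 9.2, W = (-8.68, 5.95). ZW ⟂ WB, so WB runs at -25.3°; with |WB| = 26.3, B = (15.1, -5.29). ∠WBE = 37.9° gives BE at -167° from the x-axis; with |BE| = 28.4, E = (-12.6, -11.5). Then |SE| = |E − S| = 17.1.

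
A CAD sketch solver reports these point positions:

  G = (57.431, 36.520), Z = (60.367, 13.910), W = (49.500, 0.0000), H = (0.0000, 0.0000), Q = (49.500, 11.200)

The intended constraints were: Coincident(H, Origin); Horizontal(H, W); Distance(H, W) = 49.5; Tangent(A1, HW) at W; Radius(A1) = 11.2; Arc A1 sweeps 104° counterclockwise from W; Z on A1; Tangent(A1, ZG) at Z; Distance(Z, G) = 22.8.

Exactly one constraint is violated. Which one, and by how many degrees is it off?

Tangent(A1, ZG) at Z — off by 6.60°.

H = (0.00, 0.00) ✓; H.y = 0.00, W.y = 0.00 ✓; |HW| = 49.50 ✓; ∠(QW, WH) = 90.00° ✓; |QW| = 11.20 ✓; bearing(Q→Z) − bearing(Q→W) = 104.0° ✓; |QZ| = 11.20 ✓; ∠(QZ, ZG) = 96.60° ✗; |ZG| = 22.80 ✓.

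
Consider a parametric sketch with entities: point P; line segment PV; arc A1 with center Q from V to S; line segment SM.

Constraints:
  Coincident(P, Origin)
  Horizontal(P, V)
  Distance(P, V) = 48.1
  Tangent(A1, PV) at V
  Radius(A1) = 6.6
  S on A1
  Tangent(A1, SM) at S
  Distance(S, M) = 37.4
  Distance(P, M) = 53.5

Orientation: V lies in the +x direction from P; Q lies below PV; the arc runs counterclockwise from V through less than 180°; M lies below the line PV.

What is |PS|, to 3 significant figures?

42.0

Checks: |QS| = 6.600 ✓; ∠(QS, SM) = 90.00° ✓; |SM| = 37.40 ✓; |PM| = 53.50 ✓.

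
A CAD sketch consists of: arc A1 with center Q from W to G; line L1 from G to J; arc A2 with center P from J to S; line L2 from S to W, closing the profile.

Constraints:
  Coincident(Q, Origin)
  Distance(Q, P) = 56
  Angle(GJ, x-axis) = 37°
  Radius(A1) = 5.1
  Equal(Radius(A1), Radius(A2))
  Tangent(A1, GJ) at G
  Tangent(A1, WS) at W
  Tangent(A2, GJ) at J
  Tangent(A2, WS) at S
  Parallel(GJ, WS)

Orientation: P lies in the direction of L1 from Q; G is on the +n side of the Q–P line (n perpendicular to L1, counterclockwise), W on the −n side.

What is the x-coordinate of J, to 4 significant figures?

41.65

The slot axis is L1's direction at 37.0°, so u = (cos 37.0°, sin 37.0°) = (0.7986, 0.6018) and n = (−sin 37.0°, cos 37.0°) = (-0.6018, 0.7986). Q is at the origin and P lies 56.0 along u from Q, so P = 56.0·u = (44.72, 33.70). Tangency of A1 to both parallel lines with radius 5.1 puts G and W at Q ± 5.1·n: G = (-3.069, 4.073), W = (3.069, -4.073). Equal radii place J and S the same way about P: J = P + 5.1·n = (41.65, 37.77), S = P − 5.1·n = (47.79, 29.63). So J.x = 41.65.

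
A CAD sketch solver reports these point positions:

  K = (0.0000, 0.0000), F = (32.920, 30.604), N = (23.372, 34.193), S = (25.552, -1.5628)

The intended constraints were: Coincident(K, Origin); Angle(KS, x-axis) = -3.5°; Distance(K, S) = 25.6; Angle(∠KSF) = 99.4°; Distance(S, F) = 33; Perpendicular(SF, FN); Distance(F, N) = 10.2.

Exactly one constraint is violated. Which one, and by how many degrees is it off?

Perpendicular(SF, FN) — off by 7.70°.

K = (0.00, 0.00) ✓; KS at -3.500° ✓; |KS| = 25.60 ✓; ∠KSF = 99.40° ✓; |SF| = 33.00 ✓; ∠(SF, FN) = 82.30° ✗; |FN| = 10.20 ✓.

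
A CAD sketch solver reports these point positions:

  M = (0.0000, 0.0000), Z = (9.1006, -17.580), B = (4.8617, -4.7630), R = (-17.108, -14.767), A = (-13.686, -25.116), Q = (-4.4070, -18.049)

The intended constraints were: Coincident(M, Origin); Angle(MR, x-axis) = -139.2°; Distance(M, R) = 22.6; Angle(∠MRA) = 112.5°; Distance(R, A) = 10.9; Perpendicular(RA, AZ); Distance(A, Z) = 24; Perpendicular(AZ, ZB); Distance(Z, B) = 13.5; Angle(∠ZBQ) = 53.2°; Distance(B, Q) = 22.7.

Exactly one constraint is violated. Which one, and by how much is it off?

Distance(B, Q) = 22.7 — off by 6.50.

M = (0.00, 0.00) ✓; MR at -139.2° ✓; |MR| = 22.60 ✓; ∠MRA = 112.5° ✓; |RA| = 10.90 ✓; ∠(RA, AZ) = 90.00° ✓; |AZ| = 24.00 ✓; ∠(AZ, ZB) = 90.00° ✓; |ZB| = 13.50 ✓; ∠ZBQ = 53.20° ✓; |BQ| = 16.20 ✗.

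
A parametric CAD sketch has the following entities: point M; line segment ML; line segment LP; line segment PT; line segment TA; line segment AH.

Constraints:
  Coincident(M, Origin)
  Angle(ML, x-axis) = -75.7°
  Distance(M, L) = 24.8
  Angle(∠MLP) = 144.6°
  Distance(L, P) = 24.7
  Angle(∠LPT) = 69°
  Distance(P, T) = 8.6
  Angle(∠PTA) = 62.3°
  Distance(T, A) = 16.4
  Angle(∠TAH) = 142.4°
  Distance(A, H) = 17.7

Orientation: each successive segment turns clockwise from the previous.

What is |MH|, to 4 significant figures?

47.02

∠PTA = 62.3° gives TA at 20.20° from the x-axis; with |TA| = 16.4, A = (6.244, -35.65). ∠TAH = 142.4° gives AH at -17.40° from the x-axis; with |AH| = 17.7, H = (23.13, -40.94). Then |MH| = |H − M| = 47.02.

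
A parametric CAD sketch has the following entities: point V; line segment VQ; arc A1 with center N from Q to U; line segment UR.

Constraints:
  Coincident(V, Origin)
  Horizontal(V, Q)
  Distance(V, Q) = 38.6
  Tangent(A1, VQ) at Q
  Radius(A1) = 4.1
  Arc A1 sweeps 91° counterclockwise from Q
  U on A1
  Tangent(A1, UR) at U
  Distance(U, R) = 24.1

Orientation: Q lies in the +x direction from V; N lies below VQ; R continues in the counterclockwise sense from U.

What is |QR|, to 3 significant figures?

28.5

V is at the origin; V and Q share the same y with |VQ| = 38.6 and Q on the +x side, so Q = (38.6, 0.00). Since A1 is tangent to VQ there, NQ ⟂ VQ, so N = Q + (0, -4.1) = (38.6, -4.10). On A1, Q sits at bearing 90° from N; a 91° counterclockwise sweep puts U at bearing 181°, so U = N + 4.1·(cos 181°, sin 181°) = (34.5, -4.17). Tangency of A1 to UR means the radius NU is perpendicular to UR, so UR runs along (−sin 181°, cos 181°); with |UR| = 24.1, R = (34.9, -28.3). Then |QR| = |R − Q| = 28.5.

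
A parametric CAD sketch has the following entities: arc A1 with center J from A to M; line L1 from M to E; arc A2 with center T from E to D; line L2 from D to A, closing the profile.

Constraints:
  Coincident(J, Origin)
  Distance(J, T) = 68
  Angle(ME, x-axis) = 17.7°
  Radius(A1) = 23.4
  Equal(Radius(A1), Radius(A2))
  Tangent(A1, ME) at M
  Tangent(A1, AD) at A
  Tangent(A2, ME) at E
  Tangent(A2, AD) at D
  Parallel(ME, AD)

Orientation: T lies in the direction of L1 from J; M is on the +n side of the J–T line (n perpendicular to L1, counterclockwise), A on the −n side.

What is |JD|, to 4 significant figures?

71.91

Tangency of A1 to both parallel lines with radius 23.4 puts M and A at J ± 23.4·n: M = (-7.114, 22.29), A = (7.114, -22.29). Equal radii place E and D the same way about T: E = T + 23.4·n = (57.67, 42.97), D = T − 23.4·n = (71.90, -1.618). Then |JD| = |D − J| = 71.91.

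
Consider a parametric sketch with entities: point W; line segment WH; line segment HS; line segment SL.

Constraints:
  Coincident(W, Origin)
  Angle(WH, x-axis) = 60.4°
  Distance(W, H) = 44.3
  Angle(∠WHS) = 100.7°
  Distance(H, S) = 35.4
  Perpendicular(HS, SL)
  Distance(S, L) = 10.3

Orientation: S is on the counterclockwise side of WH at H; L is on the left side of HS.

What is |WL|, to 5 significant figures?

54.839

W is at the origin; WH runs at 60.4° with length 44.3, so H = 44.3·(cos 60.4°, sin 60.4°) = (21.882, 38.519). ∠WHS = 100.7°, so HS runs at 60.4° + (180° − 100.7°) = 139.70° from the x-axis; with |HS| = 35.4, S = H + 35.4·(cos 139.70°, sin 139.70°) = (-5.1168, 61.415). HS is perpendicular to SL; with |SL| = 10.3 on the left of HS, L = S + 10.3·(-0.64679, -0.76267) = (-11.779, 53.559). Then |WL| = |L − W| = 54.839.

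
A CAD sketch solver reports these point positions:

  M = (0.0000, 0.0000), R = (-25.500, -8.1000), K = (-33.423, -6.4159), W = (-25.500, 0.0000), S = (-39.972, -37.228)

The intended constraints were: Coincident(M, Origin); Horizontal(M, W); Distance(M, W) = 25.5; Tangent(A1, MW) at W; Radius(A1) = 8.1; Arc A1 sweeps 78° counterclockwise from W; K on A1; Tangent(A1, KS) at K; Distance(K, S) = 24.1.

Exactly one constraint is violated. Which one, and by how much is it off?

Distance(K, S) = 24.1 — off by 7.40.

M = (0.00, 0.00) ✓; M.y = 0.00, W.y = 0.00 ✓; |MW| = 25.50 ✓; ∠(RW, WM) = 90.00° ✓; |RW| = 8.100 ✓; bearing(R→K) − bearing(R→W) = 78.00° ✓; |RK| = 8.100 ✓; ∠(RK, KS) = 90.00° ✓; |KS| = 31.50 ✗.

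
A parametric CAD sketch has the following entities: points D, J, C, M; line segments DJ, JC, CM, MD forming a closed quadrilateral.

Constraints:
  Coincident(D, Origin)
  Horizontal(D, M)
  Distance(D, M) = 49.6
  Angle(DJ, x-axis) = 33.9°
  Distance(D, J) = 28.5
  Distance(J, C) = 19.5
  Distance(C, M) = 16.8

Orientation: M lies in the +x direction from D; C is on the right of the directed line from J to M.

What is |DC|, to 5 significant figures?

32.876

D is at the origin; D and M share the same y with |DM| = 49.6 and M in +x, so M = (49.6, 0). DJ runs at 33.9° with |DJ| = 28.5, so J = (23.655, 15.896). C is determined by |JC| = 19.5 and |CM| = 16.8 together: it lies at the intersection of circle(J, 19.5) and circle(M, 16.8). With |JM| = 30.427, the foot of the radical line on JM is 16.824 from J and the perpendicular offset is √(19.5² − 16.824²) = 9.8591. Taking the right-of-JM solution: C = (32.850, -1.3002).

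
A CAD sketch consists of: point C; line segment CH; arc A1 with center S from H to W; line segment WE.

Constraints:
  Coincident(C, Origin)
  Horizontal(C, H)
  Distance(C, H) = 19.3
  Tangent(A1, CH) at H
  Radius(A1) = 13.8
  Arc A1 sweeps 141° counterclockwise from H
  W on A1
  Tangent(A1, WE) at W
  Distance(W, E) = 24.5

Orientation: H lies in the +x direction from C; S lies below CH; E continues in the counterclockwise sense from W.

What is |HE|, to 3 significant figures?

41.3

On A1, H sits at bearing 90° from S; a 141° counterclockwise sweep puts W at bearing 231°, so W = S + 13.8·(cos 231°, sin 231°) = (10.6, -24.5). The tangent condition forces SW to be normal to WE, so WE runs along (−sin 231°, cos 231°); with |WE| = 24.5, E = (29.7, -39.9). Then |HE| = |E − H| = 41.3.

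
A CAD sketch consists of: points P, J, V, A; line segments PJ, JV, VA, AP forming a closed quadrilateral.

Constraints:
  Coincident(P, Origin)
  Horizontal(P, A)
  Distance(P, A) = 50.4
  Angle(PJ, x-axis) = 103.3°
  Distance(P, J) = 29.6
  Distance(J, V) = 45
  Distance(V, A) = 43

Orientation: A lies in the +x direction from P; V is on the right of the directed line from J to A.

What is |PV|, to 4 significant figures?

16.20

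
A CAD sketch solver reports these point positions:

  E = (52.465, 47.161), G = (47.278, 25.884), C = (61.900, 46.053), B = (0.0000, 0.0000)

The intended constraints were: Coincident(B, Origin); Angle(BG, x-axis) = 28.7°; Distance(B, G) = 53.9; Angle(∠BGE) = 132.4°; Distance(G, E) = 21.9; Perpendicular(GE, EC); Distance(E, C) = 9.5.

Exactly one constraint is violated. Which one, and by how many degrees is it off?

Perpendicular(GE, EC) — off by 7.00°.

B = (0.00, 0.00) ✓; BG at 28.70° ✓; |BG| = 53.90 ✓; ∠BGE = 132.4° ✓; |GE| = 21.90 ✓; ∠(GE, EC) = 83.00° ✗; |EC| = 9.500 ✓.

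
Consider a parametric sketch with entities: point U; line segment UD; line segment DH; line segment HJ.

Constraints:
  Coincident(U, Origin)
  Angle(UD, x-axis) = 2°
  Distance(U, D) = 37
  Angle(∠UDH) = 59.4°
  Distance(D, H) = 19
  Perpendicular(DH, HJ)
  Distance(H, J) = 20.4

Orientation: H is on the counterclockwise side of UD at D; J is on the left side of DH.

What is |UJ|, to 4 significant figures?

11.45

U is at the origin; UD runs at 2.0° with length 37.0, so D = 37.0·(cos 2.0°, sin 2.0°) = (36.98, 1.291). ∠UDH = 59.4°, so DH runs at 2.0° + (180° − 59.4°) = 122.6° from the x-axis; with |DH| = 19.0, H = D + 19.0·(cos 122.6°, sin 122.6°) = (26.74, 17.30). DH ⟂ HJ; with |HJ| = 20.4 on the left of DH, J = H + 20.4·(-0.8425, -0.5388) = (9.555, 6.307). Then |UJ| = |J − U| = 11.45.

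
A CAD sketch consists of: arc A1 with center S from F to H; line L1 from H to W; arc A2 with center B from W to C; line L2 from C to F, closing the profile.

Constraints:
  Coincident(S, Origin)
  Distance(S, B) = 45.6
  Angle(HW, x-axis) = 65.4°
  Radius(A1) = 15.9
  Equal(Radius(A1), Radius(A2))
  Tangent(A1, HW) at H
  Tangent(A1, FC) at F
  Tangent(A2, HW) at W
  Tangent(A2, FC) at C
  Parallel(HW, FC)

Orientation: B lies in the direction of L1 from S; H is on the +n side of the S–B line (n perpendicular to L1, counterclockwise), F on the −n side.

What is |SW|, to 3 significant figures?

48.3

The slot axis is L1's direction at 65.4°, so u = (cos 65.4°, sin 65.4°) = (0.416, 0.909) and n = (−sin 65.4°, cos 65.4°) = (-0.909, 0.416). S is at the origin and B lies 45.6 along u from S, so B = 45.6·u = (19.0, 41.5). Tangency of A1 to both parallel lines with radius 15.9 puts H and F at S ± 15.9·n: H = (-14.5, 6.62), F = (14.5, -6.62). Equal radii place W and C the same way about B: W = B + 15.9·n = (4.53, 48.1), C = B − 15.9·n = (33.4, 34.8). Then |SW| = |W − S| = 48.3.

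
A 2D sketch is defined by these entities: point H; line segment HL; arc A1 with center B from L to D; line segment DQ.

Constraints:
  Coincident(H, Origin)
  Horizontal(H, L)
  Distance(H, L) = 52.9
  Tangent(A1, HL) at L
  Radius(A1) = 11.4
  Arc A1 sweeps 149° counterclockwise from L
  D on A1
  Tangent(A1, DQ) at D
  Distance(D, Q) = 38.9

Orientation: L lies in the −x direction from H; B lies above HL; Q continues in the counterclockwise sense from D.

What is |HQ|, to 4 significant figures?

90.32

H is at the origin; H and L share the same y with |HL| = 52.9 and L on the −x side, so L = (-52.90, 0.000). The tangent condition forces BL to be normal to HL, so B = L + (0, 11.4) = (-52.90, 11.40). On A1, L sits at bearing -90° from B; a 149° counterclockwise sweep puts D at bearing 59°, so D = B + 11.4·(cos 59°, sin 59°) = (-47.03, 21.17). Tangency of A1 to DQ means the radius BD is perpendicular to DQ, so DQ runs along (−sin 59°, cos 59°); with |DQ| = 38.9, Q = (-80.37, 41.21). Then |HQ| = |Q − H| = 90.32.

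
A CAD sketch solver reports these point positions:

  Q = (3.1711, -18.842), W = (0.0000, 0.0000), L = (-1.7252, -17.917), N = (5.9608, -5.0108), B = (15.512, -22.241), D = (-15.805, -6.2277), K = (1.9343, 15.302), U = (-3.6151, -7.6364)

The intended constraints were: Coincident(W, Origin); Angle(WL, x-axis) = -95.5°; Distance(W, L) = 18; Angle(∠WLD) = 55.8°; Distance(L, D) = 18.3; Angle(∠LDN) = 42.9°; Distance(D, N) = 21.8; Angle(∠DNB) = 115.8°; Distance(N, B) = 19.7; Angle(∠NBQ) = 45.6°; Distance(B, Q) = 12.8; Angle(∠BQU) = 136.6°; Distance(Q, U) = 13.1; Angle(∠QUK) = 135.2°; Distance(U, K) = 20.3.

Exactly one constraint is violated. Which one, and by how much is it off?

Distance(U, K) = 20.3 — off by 3.30.

W = (0.00, 0.00) ✓; WL at -95.50° ✓; |WL| = 18.00 ✓; ∠WLD = 55.80° ✓; |LD| = 18.30 ✓; ∠LDN = 42.90° ✓; |DN| = 21.80 ✓; ∠DNB = 115.8° ✓; |NB| = 19.70 ✓; ∠NBQ = 45.60° ✓; |BQ| = 12.80 ✓; ∠BQU = 136.6° ✓; |QU| = 13.10 ✓; ∠QUK = 135.2° ✓; |UK| = 23.60 ✗.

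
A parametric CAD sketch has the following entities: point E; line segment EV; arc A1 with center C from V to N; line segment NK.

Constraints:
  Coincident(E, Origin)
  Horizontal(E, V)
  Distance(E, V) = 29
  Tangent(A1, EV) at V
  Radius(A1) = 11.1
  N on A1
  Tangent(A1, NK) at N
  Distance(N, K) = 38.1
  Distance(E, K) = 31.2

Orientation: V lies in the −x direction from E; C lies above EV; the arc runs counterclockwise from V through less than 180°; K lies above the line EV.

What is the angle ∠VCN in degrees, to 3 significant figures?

45.9°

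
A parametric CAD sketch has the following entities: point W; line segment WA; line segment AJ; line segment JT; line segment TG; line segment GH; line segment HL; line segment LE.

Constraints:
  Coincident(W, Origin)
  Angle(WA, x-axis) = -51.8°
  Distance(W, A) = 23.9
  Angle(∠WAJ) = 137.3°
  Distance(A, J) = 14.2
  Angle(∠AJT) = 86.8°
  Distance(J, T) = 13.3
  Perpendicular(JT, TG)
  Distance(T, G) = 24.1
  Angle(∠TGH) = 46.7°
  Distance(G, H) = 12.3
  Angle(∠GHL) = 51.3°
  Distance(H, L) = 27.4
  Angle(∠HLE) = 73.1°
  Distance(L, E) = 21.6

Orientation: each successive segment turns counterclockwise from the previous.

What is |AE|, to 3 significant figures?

33.3

∠GHL = 51.3° gives HL at 76.1° from the x-axis; with |HL| = 27.4, L = (20.2, 11.5). ∠HLE = 73.1° gives LE at -177° from the x-axis; with |LE| = 21.6, E = (-1.32, 10.4). Then |AE| = |E − A| = 33.3.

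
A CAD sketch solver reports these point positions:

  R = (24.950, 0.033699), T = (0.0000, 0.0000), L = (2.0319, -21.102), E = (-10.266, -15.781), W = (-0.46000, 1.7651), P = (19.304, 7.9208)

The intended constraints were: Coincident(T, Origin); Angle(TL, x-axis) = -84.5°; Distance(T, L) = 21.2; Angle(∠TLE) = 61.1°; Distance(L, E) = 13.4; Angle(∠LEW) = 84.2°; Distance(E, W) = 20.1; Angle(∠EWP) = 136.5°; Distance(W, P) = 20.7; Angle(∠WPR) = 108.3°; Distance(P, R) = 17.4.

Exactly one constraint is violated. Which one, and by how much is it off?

Distance(P, R) = 17.4 — off by 7.70.

T = (0.00, 0.00) ✓; TL at -84.50° ✓; |TL| = 21.20 ✓; ∠TLE = 61.10° ✓; |LE| = 13.40 ✓; ∠LEW = 84.20° ✓; |EW| = 20.10 ✓; ∠EWP = 136.5° ✓; |WP| = 20.70 ✓; ∠WPR = 108.3° ✓; |PR| = 9.700 ✗.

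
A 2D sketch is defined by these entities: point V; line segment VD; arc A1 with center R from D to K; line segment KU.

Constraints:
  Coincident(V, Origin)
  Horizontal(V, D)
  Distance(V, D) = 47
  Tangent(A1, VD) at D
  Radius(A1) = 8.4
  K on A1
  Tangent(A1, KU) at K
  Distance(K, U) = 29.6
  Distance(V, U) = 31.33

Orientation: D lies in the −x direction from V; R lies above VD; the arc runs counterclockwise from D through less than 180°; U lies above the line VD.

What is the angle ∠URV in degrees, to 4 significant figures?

40.18°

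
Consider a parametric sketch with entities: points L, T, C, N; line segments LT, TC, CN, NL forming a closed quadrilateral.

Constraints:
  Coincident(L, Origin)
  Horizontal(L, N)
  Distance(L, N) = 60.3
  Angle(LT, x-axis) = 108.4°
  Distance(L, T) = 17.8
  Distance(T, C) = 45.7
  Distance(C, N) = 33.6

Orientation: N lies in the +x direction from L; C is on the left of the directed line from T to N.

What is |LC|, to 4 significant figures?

47.05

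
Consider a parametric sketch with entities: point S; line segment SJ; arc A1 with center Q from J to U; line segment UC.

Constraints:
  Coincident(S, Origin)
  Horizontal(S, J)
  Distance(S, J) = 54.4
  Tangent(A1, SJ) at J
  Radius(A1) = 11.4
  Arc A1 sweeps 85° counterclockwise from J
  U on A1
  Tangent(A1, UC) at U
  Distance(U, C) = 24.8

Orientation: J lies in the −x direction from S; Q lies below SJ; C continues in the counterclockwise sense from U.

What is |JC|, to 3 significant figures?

37.6

S is at the origin; SJ is horizontal with |SJ| = 54.4 and J on the −x side, so J = (-54.4, 0.00). Tangency of A1 to SJ means the radius QJ is perpendicular to SJ, so Q = J + (0, -11.4) = (-54.4, -11.4). On A1, J sits at bearing 90° from Q; an 85° counterclockwise sweep puts U at bearing 175°, so U = Q + 11.4·(cos 175°, sin 175°) = (-65.8, -10.4). Tangency of A1 to UC means the radius QU is perpendicular to UC, so UC runs along (−sin 175°, cos 175°); with |UC| = 24.8, C = (-67.9, -35.1). Then |JC| = |C − J| = 37.6.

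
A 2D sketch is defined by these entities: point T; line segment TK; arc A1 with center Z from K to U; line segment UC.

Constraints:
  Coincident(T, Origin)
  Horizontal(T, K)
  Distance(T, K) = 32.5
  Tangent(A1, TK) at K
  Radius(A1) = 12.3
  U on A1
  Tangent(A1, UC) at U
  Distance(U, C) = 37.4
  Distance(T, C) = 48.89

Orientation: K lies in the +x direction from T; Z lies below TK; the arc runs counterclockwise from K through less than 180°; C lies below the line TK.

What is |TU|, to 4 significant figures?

22.77

T is at the origin; T and K share the same y with |TK| = 32.5 and K on the +x side, so K = (32.50, 0.000). The tangent condition forces ZK to be normal to TK, so Z = K + (0, -12.3) = (32.50, -12.30). Since ZU ⟂ UC (tangency), |ZC| = √(12.3² + 37.4²) = 39.37 regardless of where U sits on A1. So C lies on both circle(T, 48.89) and circle(Z, 39.37); the below-TK intersection is C = (13.75, -46.92). U is the foot of the tangent from C: U = (20.40, -10.11).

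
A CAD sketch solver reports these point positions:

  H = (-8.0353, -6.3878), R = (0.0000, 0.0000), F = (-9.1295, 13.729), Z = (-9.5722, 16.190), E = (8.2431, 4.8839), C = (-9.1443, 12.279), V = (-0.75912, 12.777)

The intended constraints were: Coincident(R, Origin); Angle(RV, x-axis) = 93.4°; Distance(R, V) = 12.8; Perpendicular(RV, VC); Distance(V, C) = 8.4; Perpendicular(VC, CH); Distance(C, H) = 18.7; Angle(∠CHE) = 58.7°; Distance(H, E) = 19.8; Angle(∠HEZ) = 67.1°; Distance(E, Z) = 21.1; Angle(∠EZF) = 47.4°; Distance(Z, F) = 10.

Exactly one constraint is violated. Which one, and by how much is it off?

Distance(Z, F) = 10 — off by 7.50.

R = (0.00, 0.00) ✓; RV at 93.40° ✓; |RV| = 12.80 ✓; ∠(RV, VC) = 90.00° ✓; |VC| = 8.400 ✓; ∠(VC, CH) = 90.00° ✓; |CH| = 18.70 ✓; ∠CHE = 58.70° ✓; |HE| = 19.80 ✓; ∠HEZ = 67.10° ✓; |EZ| = 21.10 ✓; ∠EZF = 47.40° ✓; |ZF| = 2.501 ✗.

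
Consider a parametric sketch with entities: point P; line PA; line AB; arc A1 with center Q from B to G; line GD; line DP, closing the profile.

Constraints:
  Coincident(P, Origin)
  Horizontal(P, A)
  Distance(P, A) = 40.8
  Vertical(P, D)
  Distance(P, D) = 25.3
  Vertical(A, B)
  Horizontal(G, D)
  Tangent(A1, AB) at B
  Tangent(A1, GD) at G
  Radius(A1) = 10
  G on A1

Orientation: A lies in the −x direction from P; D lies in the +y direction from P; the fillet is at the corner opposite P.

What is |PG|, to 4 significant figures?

39.86

P is at the origin; PA is horizontal with |PA| = 40.8 and A on the −x side, so A = (-40.80, 0.000). P and D share the same x with |PD| = 25.3 and D on the +y side, so D = (0.000, 25.30). The virtual corner opposite P is at (-40.80, 25.30). A1 meets AB tangentially, so QB is at right angles to AB and tangency of A1 to GD means the radius QG is perpendicular to GD, with radius 10.0, so the center Q sits 10.0 in from both sides at Q = (-30.80, 15.30). That places the tangent points at B = (-40.80, 15.30) on AB and G = (-30.80, 25.30) on GD. Then |PG| = |G − P| = 39.86.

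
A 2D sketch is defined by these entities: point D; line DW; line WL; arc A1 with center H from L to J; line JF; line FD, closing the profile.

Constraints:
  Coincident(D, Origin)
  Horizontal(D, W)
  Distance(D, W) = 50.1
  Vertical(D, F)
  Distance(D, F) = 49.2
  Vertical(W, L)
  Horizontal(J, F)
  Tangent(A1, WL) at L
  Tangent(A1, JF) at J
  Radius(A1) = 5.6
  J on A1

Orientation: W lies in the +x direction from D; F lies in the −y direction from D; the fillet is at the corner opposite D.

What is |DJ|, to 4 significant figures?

66.34

D is at the origin; D and W share the same y with |DW| = 50.1 and W on the +x side, so W = (50.10, 0.000). D and F share the same x with |DF| = 49.2 and F on the −y side, so F = (0.000, -49.20). The virtual corner opposite D is at (50.10, -49.20). Tangency of A1 to WL means the radius HL is perpendicular to WL and A1 meets JF tangentially, so HJ is at right angles to JF, with radius 5.6, so the center H sits 5.6 in from both sides at H = (44.50, -43.60). That places the tangent points at L = (50.10, -43.60) on WL and J = (44.50, -49.20) on JF. Then |DJ| = |J − D| = 66.34.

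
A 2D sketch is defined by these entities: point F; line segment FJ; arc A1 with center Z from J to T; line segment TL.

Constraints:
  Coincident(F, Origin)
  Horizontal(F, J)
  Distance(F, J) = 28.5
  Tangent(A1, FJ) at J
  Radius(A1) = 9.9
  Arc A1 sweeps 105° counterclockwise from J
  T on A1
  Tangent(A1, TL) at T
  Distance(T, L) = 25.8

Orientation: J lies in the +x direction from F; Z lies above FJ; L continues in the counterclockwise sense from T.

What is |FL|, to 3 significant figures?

48.8

F is at the origin; F and J share the same y with |FJ| = 28.5 and J on the +x side, so J = (28.5, 0.00). Since A1 is tangent to FJ there, ZJ ⟂ FJ, so Z = J + (0, 9.9) = (28.5, 9.90). On A1, J sits at bearing -90° from Z; a 105° counterclockwise sweep puts T at bearing 15°, so T = Z + 9.9·(cos 15°, sin 15°) = (38.1, 12.5). A1 meets TL tangentially, so ZT is at right angles to TL, so TL runs along (−sin 15°, cos 15°); with |TL| = 25.8, L = (31.4, 37.4). Then |FL| = |L − F| = 48.8.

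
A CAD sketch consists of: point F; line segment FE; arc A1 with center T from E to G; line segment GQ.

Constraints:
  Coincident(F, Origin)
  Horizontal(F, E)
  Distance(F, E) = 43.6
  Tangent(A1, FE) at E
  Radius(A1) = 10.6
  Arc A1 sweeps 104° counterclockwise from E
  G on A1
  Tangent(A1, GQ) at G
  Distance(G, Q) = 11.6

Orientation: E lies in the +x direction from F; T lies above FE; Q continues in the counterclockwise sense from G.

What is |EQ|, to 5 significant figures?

25.539

F is at the origin; FE is horizontal with |FE| = 43.6 and E on the +x side, so E = (43.600, 0.0000). Since A1 is tangent to FE there, TE ⟂ FE, so T = E + (0, 10.6) = (43.600, 10.600). On A1, E sits at bearing -90° from T; a 104° counterclockwise sweep puts G at bearing 14°, so G = T + 10.6·(cos 14°, sin 14°) = (53.885, 13.164). Tangency of A1 to GQ means the radius TG is perpendicular to GQ, so GQ runs along (−sin 14°, cos 14°); with |GQ| = 11.6, Q = (51.079, 24.420). Then |EQ| = |Q − E| = 25.539.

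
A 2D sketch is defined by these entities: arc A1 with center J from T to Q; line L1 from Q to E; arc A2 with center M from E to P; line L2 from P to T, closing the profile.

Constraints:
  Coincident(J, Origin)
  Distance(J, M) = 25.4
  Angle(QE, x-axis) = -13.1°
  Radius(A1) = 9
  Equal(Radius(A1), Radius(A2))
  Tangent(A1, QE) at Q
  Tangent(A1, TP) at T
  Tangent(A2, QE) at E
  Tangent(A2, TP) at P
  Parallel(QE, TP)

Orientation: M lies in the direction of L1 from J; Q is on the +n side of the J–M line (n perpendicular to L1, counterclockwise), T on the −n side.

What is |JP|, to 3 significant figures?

26.9

The slot axis is L1's direction at -13.1°, so u = (cos -13.1°, sin -13.1°) = (0.974, -0.227) and n = (−sin -13.1°, cos -13.1°) = (0.227, 0.974). J is at the origin and M lies 25.4 along u from J, so M = 25.4·u = (24.7, -5.76). Tangency of A1 to both parallel lines with radius 9.0 puts Q and T at J ± 9.0·n: Q = (2.04, 8.77), T = (-2.04, -8.77). Equal radii place E and P the same way about M: E = M + 9.0·n = (26.8, 3.01), P = M − 9.0·n = (22.7, -14.5). Then |JP| = |P − J| = 26.9.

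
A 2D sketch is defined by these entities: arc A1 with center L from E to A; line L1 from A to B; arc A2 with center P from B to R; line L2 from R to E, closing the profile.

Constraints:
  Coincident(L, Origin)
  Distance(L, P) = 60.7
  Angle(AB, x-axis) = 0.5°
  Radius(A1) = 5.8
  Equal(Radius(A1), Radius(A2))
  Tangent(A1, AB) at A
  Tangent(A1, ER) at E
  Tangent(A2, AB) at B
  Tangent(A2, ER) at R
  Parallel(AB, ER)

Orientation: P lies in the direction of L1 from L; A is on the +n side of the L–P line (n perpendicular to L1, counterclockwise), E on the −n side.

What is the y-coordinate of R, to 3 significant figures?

-5.27

Tangency of A1 to both parallel lines with radius 5.8 puts A and E at L ± 5.8·n: A = (-0.0506, 5.80), E = (0.0506, -5.80). Equal radii place B and R the same way about P: B = P + 5.8·n = (60.6, 6.33), R = P − 5.8·n = (60.7, -5.27). So R.y = -5.27.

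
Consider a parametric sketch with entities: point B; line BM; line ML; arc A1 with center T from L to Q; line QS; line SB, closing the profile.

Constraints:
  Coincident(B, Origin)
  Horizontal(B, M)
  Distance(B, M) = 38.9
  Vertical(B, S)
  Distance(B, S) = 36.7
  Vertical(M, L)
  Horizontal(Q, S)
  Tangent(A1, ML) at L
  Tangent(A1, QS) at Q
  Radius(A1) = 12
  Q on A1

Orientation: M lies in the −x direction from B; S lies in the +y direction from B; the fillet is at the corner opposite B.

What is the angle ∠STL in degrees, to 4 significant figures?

156.0°

B is at the origin; BM is horizontal with |BM| = 38.9 and M on the −x side, so M = (-38.90, 0.000). B and S share the same x with |BS| = 36.7 and S on the +y side, so S = (0.000, 36.70). The virtual corner opposite B is at (-38.90, 36.70). Tangency of A1 to ML means the radius TL is perpendicular to ML and tangency of A1 to QS means the radius TQ is perpendicular to QS, with radius 12.0, so the center T sits 12.0 in from both sides at T = (-26.90, 24.70). That places the tangent points at L = (-38.90, 24.70) on ML and Q = (-26.90, 36.70) on QS. Then cos ∠STL = TS·TL / (|TS||TL|), giving 156.0°.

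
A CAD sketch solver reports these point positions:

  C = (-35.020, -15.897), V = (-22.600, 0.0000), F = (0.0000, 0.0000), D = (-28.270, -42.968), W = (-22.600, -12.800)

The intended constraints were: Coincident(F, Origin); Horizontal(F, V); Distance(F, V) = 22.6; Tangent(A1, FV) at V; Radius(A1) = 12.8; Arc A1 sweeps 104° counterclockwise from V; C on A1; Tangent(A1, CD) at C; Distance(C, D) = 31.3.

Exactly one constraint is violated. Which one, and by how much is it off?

Distance(C, D) = 31.3 — off by 3.40.

F = (0.00, 0.00) ✓; F.y = 0.00, V.y = 0.00 ✓; |FV| = 22.60 ✓; ∠(WV, VF) = 90.00° ✓; |WV| = 12.80 ✓; bearing(W→C) − bearing(W→V) = 104.0° ✓; |WC| = 12.80 ✓; ∠(WC, CD) = 90.00° ✓; |CD| = 27.90 ✗.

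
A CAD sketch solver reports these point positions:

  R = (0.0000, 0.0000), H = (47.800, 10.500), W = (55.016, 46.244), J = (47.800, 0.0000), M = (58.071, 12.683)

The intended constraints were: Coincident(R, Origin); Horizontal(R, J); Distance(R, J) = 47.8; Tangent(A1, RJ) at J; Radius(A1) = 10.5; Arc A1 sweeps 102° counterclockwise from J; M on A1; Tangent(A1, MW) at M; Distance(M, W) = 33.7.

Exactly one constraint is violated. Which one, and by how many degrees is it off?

Tangent(A1, MW) at M — off by 6.80°.

R = (0.00, 0.00) ✓; R.y = 0.00, J.y = 0.00 ✓; |RJ| = 47.80 ✓; ∠(HJ, JR) = 90.00° ✓; |HJ| = 10.50 ✓; bearing(H→M) − bearing(H→J) = 102.0° ✓; |HM| = 10.50 ✓; ∠(HM, MW) = 96.80° ✗; |MW| = 33.70 ✓.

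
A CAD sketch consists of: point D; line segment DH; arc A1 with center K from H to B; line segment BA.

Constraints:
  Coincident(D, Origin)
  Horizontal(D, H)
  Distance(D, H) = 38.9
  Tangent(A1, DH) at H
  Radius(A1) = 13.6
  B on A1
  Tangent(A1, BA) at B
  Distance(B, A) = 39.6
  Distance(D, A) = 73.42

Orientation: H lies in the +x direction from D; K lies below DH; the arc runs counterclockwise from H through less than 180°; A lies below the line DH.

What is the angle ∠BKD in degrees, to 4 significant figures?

53.14°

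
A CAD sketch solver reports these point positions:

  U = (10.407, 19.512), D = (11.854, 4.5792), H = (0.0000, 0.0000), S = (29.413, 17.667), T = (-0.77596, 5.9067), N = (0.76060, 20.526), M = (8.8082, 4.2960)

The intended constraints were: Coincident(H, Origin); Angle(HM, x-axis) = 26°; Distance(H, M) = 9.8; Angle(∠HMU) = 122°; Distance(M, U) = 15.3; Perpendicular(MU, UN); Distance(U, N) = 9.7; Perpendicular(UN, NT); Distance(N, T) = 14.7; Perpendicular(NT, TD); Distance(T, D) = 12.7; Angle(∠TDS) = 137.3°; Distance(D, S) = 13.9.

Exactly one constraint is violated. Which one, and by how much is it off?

Distance(D, S) = 13.9 — off by 8.00.

H = (0.00, 0.00) ✓; HM at 26.00° ✓; |HM| = 9.800 ✓; ∠HMU = 122.0° ✓; |MU| = 15.30 ✓; ∠(MU, UN) = 90.00° ✓; |UN| = 9.700 ✓; ∠(UN, NT) = 90.00° ✓; |NT| = 14.70 ✓; ∠(NT, TD) = 90.00° ✓; |TD| = 12.70 ✓; ∠TDS = 137.3° ✓; |DS| = 21.90 ✗.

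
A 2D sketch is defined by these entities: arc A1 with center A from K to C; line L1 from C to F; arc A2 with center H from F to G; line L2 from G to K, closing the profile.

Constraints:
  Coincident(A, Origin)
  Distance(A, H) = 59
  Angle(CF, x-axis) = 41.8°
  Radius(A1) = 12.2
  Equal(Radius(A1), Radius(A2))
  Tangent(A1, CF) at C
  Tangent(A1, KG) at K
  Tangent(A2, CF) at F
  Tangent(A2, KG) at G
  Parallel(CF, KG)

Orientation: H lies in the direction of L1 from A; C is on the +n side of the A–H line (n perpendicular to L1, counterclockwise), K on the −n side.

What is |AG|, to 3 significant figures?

60.2

The slot axis is L1's direction at 41.8°, so u = (cos 41.8°, sin 41.8°) = (0.745, 0.667) and n = (−sin 41.8°, cos 41.8°) = (-0.667, 0.745). A is at the origin and H lies 59.0 along u from A, so H = 59.0·u = (44.0, 39.3). Tangency of A1 to both parallel lines with radius 12.2 puts C and K at A ± 12.2·n: C = (-8.13, 9.09), K = (8.13, -9.09). Equal radii place F and G the same way about H: F = H + 12.2·n = (35.9, 48.4), G = H − 12.2·n = (52.1, 30.2). Then |AG| = |G − A| = 60.2.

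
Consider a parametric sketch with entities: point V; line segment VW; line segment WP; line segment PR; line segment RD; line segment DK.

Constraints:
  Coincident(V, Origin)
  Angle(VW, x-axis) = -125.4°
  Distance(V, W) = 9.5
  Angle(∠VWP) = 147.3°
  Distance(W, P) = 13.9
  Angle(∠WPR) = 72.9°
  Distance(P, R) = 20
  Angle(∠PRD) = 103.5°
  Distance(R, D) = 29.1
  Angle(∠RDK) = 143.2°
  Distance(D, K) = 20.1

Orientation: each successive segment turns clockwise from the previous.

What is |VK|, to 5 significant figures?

28.349

V is at the origin; VW runs at -125.4° with length 9.5, so W = (-5.5032, -7.7437). ∠VWP = 147.3° gives WP at -158.10° from the x-axis; with |WP| = 13.9, P = (-18.400, -12.928). ∠WPR = 72.9° gives PR at 94.800° from the x-axis; with |PR| = 20.0, R = (-20.074, 7.0016). ∠PRD = 103.5° gives RD at 18.300° from the x-axis; with |RD| = 29.1, D = (7.5546, 16.139). ∠RDK = 143.2° gives DK at -18.500° from the x-axis; with |DK| = 20.1, K = (26.616, 9.7610). Then |VK| = |K − V| = 28.349.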